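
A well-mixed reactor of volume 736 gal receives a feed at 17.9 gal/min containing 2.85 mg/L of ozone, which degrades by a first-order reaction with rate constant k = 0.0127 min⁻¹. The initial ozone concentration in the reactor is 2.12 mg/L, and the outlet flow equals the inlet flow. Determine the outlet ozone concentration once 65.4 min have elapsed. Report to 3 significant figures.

Species balance: V dC/dt = Q C_in − Q C − k V C.
This is linear with rate a = Q/V + k = 0.037021 min⁻¹.
C_ss = Q C_in/(Q + kV) = 1.8723 mg/L; C(t) = C_ss + (C₀ − C_ss) e^(−a t).
C(65.4) = 1.8723 + (0.24770)·e^(−0.037021·65.4) = 1.8723 + (0.24770)·0.088819 = 1.8943 mg/L.

1.89 mg/L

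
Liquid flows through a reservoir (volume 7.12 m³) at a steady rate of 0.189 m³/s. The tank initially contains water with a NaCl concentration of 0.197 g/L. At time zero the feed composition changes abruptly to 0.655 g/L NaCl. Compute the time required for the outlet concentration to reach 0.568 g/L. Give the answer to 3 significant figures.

Accumulation = in − out for the solute gives V dC/dt = Q(C_in − C), so τ = V/Q = 37.672 s.
C(t) = C_in + (C₀ − C_in) e^(−t/τ). Set C = 0.568 and solve for t:
e^(−t/τ) = (C − C_in)/(C₀ − C_in) = (0.568 − 0.655)/(0.197 − 0.655) = 0.18996
t = −τ ln(…) = 37.672 × 1.6610 = 62.572 s.

62.6 s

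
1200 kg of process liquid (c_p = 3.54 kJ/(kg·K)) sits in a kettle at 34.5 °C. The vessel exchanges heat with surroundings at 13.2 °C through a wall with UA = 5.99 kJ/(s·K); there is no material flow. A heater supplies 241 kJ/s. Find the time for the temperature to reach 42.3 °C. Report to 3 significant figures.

Lumped-capacitance energy balance: M c_p dT/dt = UA(T_amb − T) + Q̇.
τ = M c_p/UA = 709.18 s; T_ss = T_amb + Q̇/UA = 13.2 + 241/5.99 = 53.434 °C.
T(t) = T_ss + (T₀ − T_ss)e^(−t/τ); set T = 42.3:
t = −τ ln[(T − T_ss)/(T₀ − T_ss)] = −709.18 · ln(0.58804) = 376.55 s.

377 s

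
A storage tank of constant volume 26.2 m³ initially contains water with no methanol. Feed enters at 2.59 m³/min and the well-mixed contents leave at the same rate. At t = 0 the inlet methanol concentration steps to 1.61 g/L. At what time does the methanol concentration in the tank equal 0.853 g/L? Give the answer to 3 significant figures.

7.63 min

Species balance: V dC/dt = Q(C_in − C) ⇒ τ = V/Q = 10.116 min.
C(t) = C_in + (C₀ − C_in) e^(−t/τ). Set C = 0.853 and solve for t:
e^(−t/τ) = (C − C_in)/(C₀ − C_in) = (0.853 − 1.61)/(0 − 1.61) = 0.47019
t = −τ ln(…) = 10.116 × 0.75463 = 7.6337 min.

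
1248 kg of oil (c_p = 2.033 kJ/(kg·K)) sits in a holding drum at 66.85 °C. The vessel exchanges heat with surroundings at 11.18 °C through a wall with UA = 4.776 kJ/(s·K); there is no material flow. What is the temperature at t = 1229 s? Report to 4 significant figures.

16.69 °C

M c_p dT/dt = −UA(T − T_amb).
dT/dt = (T_ss − T)/τ with T_ss = T_amb = 11.1800 °C, τ = M c_p/UA = 1248·2.033/4.776 = 531.236 s.
Solution: T(t) = T_ss + (T₀ − T_ss) e^(−t/τ).
T(1229) = 11.1800 + (55.6700)·0.0989172 = 16.6867 °C.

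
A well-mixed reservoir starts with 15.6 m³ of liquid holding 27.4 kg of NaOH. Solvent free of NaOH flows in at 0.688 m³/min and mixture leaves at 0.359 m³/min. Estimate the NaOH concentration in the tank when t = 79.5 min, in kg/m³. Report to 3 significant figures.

0.224 kg/m³

Let m(t) be the amount of NaOH. Volume: V(t) = V₀ + (Q_in − Q_out) t = 15.6 + 0.32900 t; V(79.5) = 41.755 m³.
No NaOH enters, so dm/dt = −Q_out · (m/V).
Separate: dm/m = −Q_out dt/V(t) ⇒ ln(m/m₀) = −(Q_out/(Q_in−Q_out)) ln(V/V₀).
m = m₀ (V₀/V)^(Q_out/(Q_in−Q_out)) = 27.4 × (15.6/41.755)^(1.0912) = 9.3578 kg.
C = m/V = 9.3578/41.755 = 0.22411 kg/m³.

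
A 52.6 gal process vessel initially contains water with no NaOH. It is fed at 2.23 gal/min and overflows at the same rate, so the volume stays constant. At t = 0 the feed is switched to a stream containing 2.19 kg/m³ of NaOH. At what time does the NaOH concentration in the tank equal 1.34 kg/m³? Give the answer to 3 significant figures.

Unsteady species balance (constant V, well mixed): V dC/dt = Q(C_in − C), so τ = V/Q = 23.587 min.
C(t) = C_in + (C₀ − C_in) e^(−t/τ). Set C = 1.34 and solve for t:
e^(−t/τ) = (C − C_in)/(C₀ − C_in) = (1.34 − 2.19)/(0 − 2.19) = 0.38813
t = −τ ln(…) = 23.587 × 0.94642 = 22.324 min.

22.3 min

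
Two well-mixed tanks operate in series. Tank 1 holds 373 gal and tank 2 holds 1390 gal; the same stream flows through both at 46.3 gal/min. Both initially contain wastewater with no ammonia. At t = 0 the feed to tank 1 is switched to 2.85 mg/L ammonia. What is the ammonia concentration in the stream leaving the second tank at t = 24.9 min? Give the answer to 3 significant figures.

Time constants: τᵢ = Vᵢ/Q for each well-mixed tank.
τ₁ = 373/46.3 = 8.0562 min; τ₂ = 1390/46.3 = 30.022 min.
Solving the cascade with C₁(0)=C₂(0)=0 gives C₂(t) = C_in[1 − (τ₁ e^(−t/τ₁) − τ₂ e^(−t/τ₂))/(τ₁ − τ₂)].
At t = 24.9: e^(−t/τ₁) = 0.045465, e^(−t/τ₂) = 0.43631.
C₂ = 2.85·[1 − (8.0562·0.045465 − 30.022·0.43631)/(-21.965)] = 2.85·0.42034 = 1.1980 mg/L.

1.20 mg/L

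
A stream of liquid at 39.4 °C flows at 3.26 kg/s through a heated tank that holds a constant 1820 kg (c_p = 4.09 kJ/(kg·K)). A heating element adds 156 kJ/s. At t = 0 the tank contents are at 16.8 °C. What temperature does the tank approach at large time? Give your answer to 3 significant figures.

M c_p dT/dt = ṁ c_p (T_in − T) + Q̇.
At steady state dT/dt = 0 ⇒ T_ss = T_in + Q̇/(ṁ c_p) = 39.4 + 156/(3.26·4.09) = 51.100 °C.

51.1 °C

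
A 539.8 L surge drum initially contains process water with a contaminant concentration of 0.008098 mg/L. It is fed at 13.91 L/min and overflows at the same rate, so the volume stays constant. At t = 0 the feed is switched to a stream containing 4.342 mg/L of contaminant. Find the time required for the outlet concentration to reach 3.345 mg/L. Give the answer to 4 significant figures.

Species balance: V dC/dt = Q(C_in − C) ⇒ τ = V/Q = 38.8066 min.
C(t) = C_in + (C₀ − C_in) e^(−t/τ). Set C = 3.345 and solve for t:
e^(−t/τ) = (C − C_in)/(C₀ − C_in) = (3.345 − 4.342)/(0.008098 − 4.342) = 0.230047
t = −τ ln(…) = 38.8066 × 1.46947 = 57.0253 min.

57.03 min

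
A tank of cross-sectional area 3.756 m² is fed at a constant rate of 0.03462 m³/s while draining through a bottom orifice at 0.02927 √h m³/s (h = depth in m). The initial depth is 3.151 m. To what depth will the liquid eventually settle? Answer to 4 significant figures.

1.399 m

A dh/dt = Q_in − 0.02927 √h. Steady state requires inflow = outflow:
Q_in = 0.02927 √h_ss ⇒ √h_ss = 0.03462/0.02927 = 1.18278.
h_ss = 1.18278² = 1.39897 m. (Since h₀ = 3.151 m > h_ss, the level will fall toward this value.)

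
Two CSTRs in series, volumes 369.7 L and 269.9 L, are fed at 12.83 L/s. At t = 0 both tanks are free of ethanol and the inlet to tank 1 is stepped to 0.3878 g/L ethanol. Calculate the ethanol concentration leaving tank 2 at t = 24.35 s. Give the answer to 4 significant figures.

Each tank obeys Vᵢ dCᵢ/dt = Q(Cᵢ₋₁ − Cᵢ), so τᵢ = Vᵢ/Q.
τ₁ = 369.7/12.83 = 28.8153 s; τ₂ = 269.9/12.83 = 21.0366 s.
Solving the cascade with C₁(0)=C₂(0)=0 gives C₂(t) = C_in[1 − (τ₁ e^(−t/τ₁) − τ₂ e^(−t/τ₂))/(τ₁ − τ₂)].
At t = 24.35: e^(−t/τ₁) = 0.429541, e^(−t/τ₂) = 0.314269.
C₂ = 0.3878·[1 − (28.8153·0.429541 − 21.0366·0.314269)/(7.77864)] = 0.3878·0.258717 = 0.100331 g/L.

0.1003 g/L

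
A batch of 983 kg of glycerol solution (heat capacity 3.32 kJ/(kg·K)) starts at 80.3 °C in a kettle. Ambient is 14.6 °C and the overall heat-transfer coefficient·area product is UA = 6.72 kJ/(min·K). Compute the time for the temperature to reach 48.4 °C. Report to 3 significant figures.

323 min

Unsteady energy balance on the tank contents: M c_p dT/dt = −UA(T − T_amb).
τ = M c_p/UA = 485.65 min; T_ss = T_amb = 14.600 °C.
T(t) = T_ss + (T₀ − T_ss)e^(−t/τ); set T = 48.4:
t = −τ ln[(T − T_ss)/(T₀ − T_ss)] = −485.65 · ln(0.51446) = 322.78 min.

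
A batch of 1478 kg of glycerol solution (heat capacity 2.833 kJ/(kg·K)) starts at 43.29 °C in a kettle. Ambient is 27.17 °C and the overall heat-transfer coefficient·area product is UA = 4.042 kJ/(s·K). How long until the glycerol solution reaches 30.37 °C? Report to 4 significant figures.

M c_p dT/dt = −UA(T − T_amb).
τ = M c_p/UA = 1035.92 s; T_ss = T_amb = 27.1700 °C.
T(t) = T_ss + (T₀ − T_ss)e^(−t/τ); set T = 30.37:
t = −τ ln[(T − T_ss)/(T₀ − T_ss)] = −1035.92 · ln(0.198511) = 1674.98 s.

1675 s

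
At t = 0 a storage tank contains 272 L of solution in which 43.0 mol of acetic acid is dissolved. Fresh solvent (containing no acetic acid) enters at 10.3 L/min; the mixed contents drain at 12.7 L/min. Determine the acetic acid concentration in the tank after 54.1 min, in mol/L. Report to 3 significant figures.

Total volume: dV/dt = Q_in − Q_out = -2.4000 L/min, so V(t) = 272 − 2.4000 t and V(54.1) = 142.16 L.
No acetic acid enters, so dm/dt = −Q_out · (m/V).
Separate: dm/m = −Q_out dt/V(t) ⇒ ln(m/m₀) = −(Q_out/(Q_in−Q_out)) ln(V/V₀).
m = m₀ (V₀/V)^(Q_out/(Q_in−Q_out)) = 43.0 × (272/142.16)^(-5.2917) = 1.3878 mol.
C = m/V = 1.3878/142.16 = 0.0097621 mol/L.

0.00976 mol/L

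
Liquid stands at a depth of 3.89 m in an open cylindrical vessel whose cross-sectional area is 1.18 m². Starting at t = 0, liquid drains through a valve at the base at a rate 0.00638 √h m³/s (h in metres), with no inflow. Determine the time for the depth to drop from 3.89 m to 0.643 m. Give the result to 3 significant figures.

With no inflow, A dh/dt = −0.00638 √h.
This is separable: 2 d(√h)/dt = −0.00638/A, so √h = √h₀ − (0.00638/(2A)) t.
t = 2A(√h₀ − √h)/0.00638 = 2·1.18·(√3.89 − √0.643)/0.00638
  = 2.3600 × (1.9723 − 0.80187) / 0.00638 = 432.95 s.

433 s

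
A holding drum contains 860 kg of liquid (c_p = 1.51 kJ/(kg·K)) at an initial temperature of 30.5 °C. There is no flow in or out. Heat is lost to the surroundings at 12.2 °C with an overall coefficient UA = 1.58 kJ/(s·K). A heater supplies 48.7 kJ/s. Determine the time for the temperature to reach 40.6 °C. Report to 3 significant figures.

Lumped-capacitance energy balance: M c_p dT/dt = UA(T_amb − T) + Q̇.
τ = M c_p/UA = 821.90 s; T_ss = T_amb + Q̇/UA = 12.2 + 48.7/1.58 = 43.023 °C.
T(t) = T_ss + (T₀ − T_ss)e^(−t/τ); set T = 40.6:
t = −τ ln[(T − T_ss)/(T₀ − T_ss)] = −821.90 · ln(0.19347) = 1350.1 s.

1350 s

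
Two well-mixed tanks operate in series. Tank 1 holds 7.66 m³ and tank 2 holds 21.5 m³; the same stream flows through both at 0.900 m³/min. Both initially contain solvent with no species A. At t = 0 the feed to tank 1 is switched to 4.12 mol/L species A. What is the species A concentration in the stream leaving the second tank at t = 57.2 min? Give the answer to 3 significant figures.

Each tank obeys Vᵢ dCᵢ/dt = Q(Cᵢ₋₁ − Cᵢ), so τᵢ = Vᵢ/Q.
τ₁ = 7.66/0.900 = 8.5111 min; τ₂ = 21.5/0.900 = 23.889 min.
Solving the cascade with C₁(0)=C₂(0)=0 gives C₂(t) = C_in[1 − (τ₁ e^(−t/τ₁) − τ₂ e^(−t/τ₂))/(τ₁ − τ₂)].
At t = 57.2: e^(−t/τ₁) = 0.0012058, e^(−t/τ₂) = 0.091226.
C₂ = 4.12·[1 − (8.5111·0.0012058 − 23.889·0.091226)/(-15.378)] = 4.12·0.85895 = 3.5389 mol/L.

3.54 mol/L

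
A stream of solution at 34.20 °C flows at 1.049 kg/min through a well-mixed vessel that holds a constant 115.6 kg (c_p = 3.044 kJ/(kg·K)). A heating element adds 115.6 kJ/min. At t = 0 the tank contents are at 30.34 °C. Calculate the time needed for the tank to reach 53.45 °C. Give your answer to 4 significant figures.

94.78 min

Heat balance on the well-mixed liquid: M c_p dT/dt = ṁ c_p (T_in − T) + 115.6.
τ = M/ṁ = 110.200 min; T_ss = T_in + Q̇/(ṁ c_p) = 70.4024 °C.
T(t) = T_ss + (T₀ − T_ss) e^(−t/τ). Set T = 53.45:
e^(−t/τ) = (53.45 − 70.4024)/(30.34 − 70.4024) = 0.423150
t = −110.200 · ln(0.423150) = 94.7752 min.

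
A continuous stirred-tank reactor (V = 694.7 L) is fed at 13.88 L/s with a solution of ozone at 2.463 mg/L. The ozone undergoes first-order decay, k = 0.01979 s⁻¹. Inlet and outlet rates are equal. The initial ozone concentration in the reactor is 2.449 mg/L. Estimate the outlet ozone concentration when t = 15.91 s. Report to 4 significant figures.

Accumulation = in − out − consumed: V dC/dt = Q C_in − Q C − k V C.
dC/dt = (Q/V) C_in − (Q/V + k) C; effective rate a = Q/V + k = 0.0199798 + 0.01979 = 0.0397698 s⁻¹.
C_ss = Q C_in/(Q + kV) = 1.23738 mg/L; C(t) = C_ss + (C₀ − C_ss) e^(−a t).
C(15.91) = 1.23738 + (1.21162)·e^(−0.0397698·15.91) = 1.23738 + (1.21162)·0.531135 = 1.88091 mg/L.

1.881 mg/L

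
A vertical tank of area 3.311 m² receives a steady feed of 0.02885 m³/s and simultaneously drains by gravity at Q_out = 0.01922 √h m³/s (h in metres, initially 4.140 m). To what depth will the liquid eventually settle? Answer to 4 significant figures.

Volume balance on the tank: A dh/dt = Q_in − 0.01922 √h. At steady state dh/dt = 0:
Q_in = 0.01922 √h_ss ⇒ √h_ss = 0.02885/0.01922 = 1.50104.
h_ss = 1.50104² = 2.25312 m. (Since h₀ = 4.140 m > h_ss, the level will fall toward this value.)

2.253 m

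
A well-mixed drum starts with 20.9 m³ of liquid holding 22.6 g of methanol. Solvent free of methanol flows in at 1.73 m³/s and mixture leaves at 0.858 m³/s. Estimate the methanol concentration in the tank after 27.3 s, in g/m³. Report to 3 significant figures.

Let m(t) be the amount of methanol. Volume: V(t) = V₀ + (Q_in − Q_out) t = 20.9 + 0.87200 t; V(27.3) = 44.706 m³.
Species balance (pure solvent in): dm/dt = −Q_out · m/V(t).
dm/m = −Q_out dt/(V₀ + 0.87200 t); integrating gives ln(m/m₀) = −(Q_out/(Q_in−Q_out)) ln(V/V₀).
m = m₀ (V₀/V)^(Q_out/(Q_in−Q_out)) = 22.6 × (20.9/44.706)^(0.98394) = 10.695 g.
C = m/V = 10.695/44.706 = 0.23924 g/m³.

0.239 g/m³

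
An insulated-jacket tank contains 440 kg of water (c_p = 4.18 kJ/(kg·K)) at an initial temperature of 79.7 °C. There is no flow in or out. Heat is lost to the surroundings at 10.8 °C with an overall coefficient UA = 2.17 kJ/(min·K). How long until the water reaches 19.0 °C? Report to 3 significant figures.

1800 min

Energy balance: M c_p dT/dt = −UA(T − T_amb).
τ = M c_p/UA = 847.56 min; T_ss = T_amb = 10.800 °C.
T(t) = T_ss + (T₀ − T_ss)e^(−t/τ); set T = 19.0:
t = −τ ln[(T − T_ss)/(T₀ − T_ss)] = −847.56 · ln(0.11901) = 1804.0 min.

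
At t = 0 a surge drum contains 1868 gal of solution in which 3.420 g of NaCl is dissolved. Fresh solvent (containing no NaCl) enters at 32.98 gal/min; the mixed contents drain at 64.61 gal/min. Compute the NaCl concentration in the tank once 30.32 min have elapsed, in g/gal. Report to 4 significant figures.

Let m(t) be the amount of NaCl. Volume: V(t) = V₀ + (Q_in − Q_out) t = 1868 − 31.6300 t; V(30.32) = 908.978 gal.
No NaCl enters, so dm/dt = −Q_out · (m/V).
Separate: dm/m = −Q_out dt/V(t) ⇒ ln(m/m₀) = −(Q_out/(Q_in−Q_out)) ln(V/V₀).
m = m₀ (V₀/V)^(Q_out/(Q_in−Q_out)) = 3.420 × (1868/908.978)^(-2.04268) = 0.785286 g.
C = m/V = 0.785286/908.978 = 0.000863922 g/gal.

0.0008639 g/gal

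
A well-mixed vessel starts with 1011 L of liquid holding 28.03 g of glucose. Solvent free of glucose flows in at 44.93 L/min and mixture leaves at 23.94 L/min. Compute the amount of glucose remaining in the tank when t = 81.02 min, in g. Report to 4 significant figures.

9.098 g

Let m(t) be the amount of glucose. Volume: V(t) = V₀ + (Q_in − Q_out) t = 1011 + 20.9900 t; V(81.02) = 2711.61 L.
Species balance (pure solvent in): dm/dt = −Q_out · m/V(t).
dm/m = −Q_out dt/(V₀ + 20.9900 t); integrating gives ln(m/m₀) = −(Q_out/(Q_in−Q_out)) ln(V/V₀).
m = m₀ (V₀/V)^(Q_out/(Q_in−Q_out)) = 28.03 × (1011/2711.61)^(1.14054) = 9.09762 g.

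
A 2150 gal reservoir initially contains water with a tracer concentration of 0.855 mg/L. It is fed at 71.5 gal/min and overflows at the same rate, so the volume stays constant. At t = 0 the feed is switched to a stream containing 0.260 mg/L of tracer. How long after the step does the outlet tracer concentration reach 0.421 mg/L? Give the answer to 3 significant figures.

Mass balance on the solute (V constant): V dC/dt = Q(C_in − C), so τ = V/Q = 30.070 min.
C(t) = C_in + (C₀ − C_in) e^(−t/τ). Set C = 0.421 and solve for t:
e^(−t/τ) = (C − C_in)/(C₀ − C_in) = (0.421 − 0.260)/(0.855 − 0.260) = 0.27059
t = −τ ln(…) = 30.070 × 1.3072 = 39.306 min.

39.3 min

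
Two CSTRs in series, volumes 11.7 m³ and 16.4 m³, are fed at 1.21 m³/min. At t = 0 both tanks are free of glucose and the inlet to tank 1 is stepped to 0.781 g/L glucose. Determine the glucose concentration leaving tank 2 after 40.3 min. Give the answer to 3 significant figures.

Species balance on tank i: dCᵢ/dt = (Cᵢ₋₁ − Cᵢ)/τᵢ with τᵢ = Vᵢ/Q.
τ₁ = 11.7/1.21 = 9.6694 min; τ₂ = 16.4/1.21 = 13.554 min.
Tank 1: C₁ = C_in(1 − e^(−t/τ₁)). Tank 2 (τ₁ ≠ τ₂): C₂ = C_in[1 − (τ₁ e^(−t/τ₁) − τ₂ e^(−t/τ₂))/(τ₁ − τ₂)].
At t = 40.3: e^(−t/τ₁) = 0.015487, e^(−t/τ₂) = 0.051132.
C₂ = 0.781·[1 − (9.6694·0.015487 − 13.554·0.051132)/(-3.8843)] = 0.781·0.86014 = 0.67177 g/L.

0.672 g/L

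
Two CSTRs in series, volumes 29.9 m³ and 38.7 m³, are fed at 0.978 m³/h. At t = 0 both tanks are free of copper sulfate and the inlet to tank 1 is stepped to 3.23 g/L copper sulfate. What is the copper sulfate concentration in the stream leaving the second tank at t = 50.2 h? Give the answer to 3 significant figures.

Each tank obeys Vᵢ dCᵢ/dt = Q(Cᵢ₋₁ − Cᵢ), so τᵢ = Vᵢ/Q.
τ₁ = 29.9/0.978 = 30.573 h; τ₂ = 38.7/0.978 = 39.571 h.
Solving the cascade with C₁(0)=C₂(0)=0 gives C₂(t) = C_in[1 − (τ₁ e^(−t/τ₁) − τ₂ e^(−t/τ₂))/(τ₁ − τ₂)].
At t = 50.2: e^(−t/τ₁) = 0.19359, e^(−t/τ₂) = 0.28122.
C₂ = 3.23·[1 − (30.573·0.19359 − 39.571·0.28122)/(-8.9980)] = 3.23·0.42105 = 1.3600 g/L.

1.36 g/L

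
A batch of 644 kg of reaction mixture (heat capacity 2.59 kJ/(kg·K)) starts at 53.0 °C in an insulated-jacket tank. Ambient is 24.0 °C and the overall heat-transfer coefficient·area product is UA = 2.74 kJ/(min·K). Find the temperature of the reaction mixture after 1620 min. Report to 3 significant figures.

Energy balance: M c_p dT/dt = −UA(T − T_amb).
dT/dt = (T_ss − T)/τ with T_ss = T_amb = 24.000 °C, τ = M c_p/UA = 644·2.59/2.74 = 608.74 min.
T approaches T_ss exponentially: T(t) = T_ss + (T₀ − T_ss) e^(−t/τ).
T(1620) = 24.000 + (29.000)·0.069863 = 26.026 °C.

26.0 °C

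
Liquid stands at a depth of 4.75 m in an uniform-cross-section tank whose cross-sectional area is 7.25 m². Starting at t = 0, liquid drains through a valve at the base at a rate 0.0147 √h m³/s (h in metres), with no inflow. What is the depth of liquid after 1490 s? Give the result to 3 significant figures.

Mass balance (ρ constant): A dh/dt = −0.0147 √h.
This is separable: 2 d(√h)/dt = −0.0147/A, so √h = √h₀ − (0.0147/(2A)) t.
√h = √4.75 − 0.0147·1490/(2·7.25) = 2.1794 − 1.5106 = 0.66890.
h = 0.66890² = 0.44742 m.

0.447 m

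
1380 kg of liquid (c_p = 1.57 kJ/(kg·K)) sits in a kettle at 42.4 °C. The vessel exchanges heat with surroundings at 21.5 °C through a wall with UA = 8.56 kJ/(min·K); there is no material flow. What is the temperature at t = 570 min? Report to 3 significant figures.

Lumped-capacitance energy balance: M c_p dT/dt = UA(T_amb − T).
dT/dt = (T_ss − T)/τ with T_ss = T_amb = 21.500 °C, τ = M c_p/UA = 1380·1.57/8.56 = 253.11 min.
This is linear first-order; T(t) = T_ss + (T₀ − T_ss) e^(−t/τ).
T(570) = 21.500 + (20.900)·0.10519 = 23.698 °C.

23.7 °C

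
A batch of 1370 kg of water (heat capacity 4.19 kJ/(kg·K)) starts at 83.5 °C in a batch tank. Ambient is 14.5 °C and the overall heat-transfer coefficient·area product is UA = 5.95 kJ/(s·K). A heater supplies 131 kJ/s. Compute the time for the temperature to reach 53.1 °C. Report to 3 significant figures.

Energy balance: M c_p dT/dt = −UA(T − T_amb) + Q̇.
τ = M c_p/UA = 964.76 s; T_ss = T_amb + Q̇/UA = 14.5 + 131/5.95 = 36.517 °C.
T(t) = T_ss + (T₀ − T_ss)e^(−t/τ); set T = 53.1:
t = −τ ln[(T − T_ss)/(T₀ − T_ss)] = −964.76 · ln(0.35296) = 1004.7 s.

1000 s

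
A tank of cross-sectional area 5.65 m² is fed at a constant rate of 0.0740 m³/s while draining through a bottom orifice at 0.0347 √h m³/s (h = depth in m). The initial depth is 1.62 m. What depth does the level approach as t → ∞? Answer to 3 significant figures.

4.55 m

Level balance: A dh/dt = 0.0740 − 0.0347 √h. Setting dh/dt = 0:
Q_in = 0.0347 √h_ss ⇒ √h_ss = 0.0740/0.0347 = 2.1326.
h_ss = 2.1326² = 4.5478 m. (Since h₀ = 1.62 m < h_ss, the level will rise toward this value.)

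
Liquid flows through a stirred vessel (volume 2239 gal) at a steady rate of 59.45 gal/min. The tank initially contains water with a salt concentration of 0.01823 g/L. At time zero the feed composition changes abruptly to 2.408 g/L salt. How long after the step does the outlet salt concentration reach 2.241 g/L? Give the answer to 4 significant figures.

Species balance: V dC/dt = Q(C_in − C) ⇒ τ = V/Q = 37.6619 min.
C(t) = C_in + (C₀ − C_in) e^(−t/τ). Set C = 2.241 and solve for t:
e^(−t/τ) = (C − C_in)/(C₀ − C_in) = (2.241 − 2.408)/(0.01823 − 2.408) = 0.0698812
t = −τ ln(…) = 37.6619 × 2.66096 = 100.217 min.

100.2 min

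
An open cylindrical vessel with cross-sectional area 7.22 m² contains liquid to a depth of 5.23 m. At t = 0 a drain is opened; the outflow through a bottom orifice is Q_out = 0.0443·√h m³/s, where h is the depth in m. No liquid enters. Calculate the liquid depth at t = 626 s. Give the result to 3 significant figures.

Accumulation of liquid (constant cross-section A): A dh/dt = −0.0443 √h.
Separate and integrate: 2(√h − √h₀) = −(0.0443/A) t.
√h = √5.23 − 0.0443·626/(2·7.22) = 2.2869 − 1.9205 = 0.36643.
h = 0.36643² = 0.13427 m.

0.134 m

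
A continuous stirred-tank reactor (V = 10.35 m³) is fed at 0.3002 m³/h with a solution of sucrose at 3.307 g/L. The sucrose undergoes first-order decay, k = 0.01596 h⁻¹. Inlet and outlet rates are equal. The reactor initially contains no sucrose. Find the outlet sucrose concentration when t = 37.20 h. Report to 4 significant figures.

1.733 g/L

Species balance: V dC/dt = Q C_in − Q C − k V C.
This is linear with rate a = Q/V + k = 0.0449648 h⁻¹.
C_ss = Q C_in/(Q + kV) = 2.13320 g/L; C(t) = C_ss + (C₀ − C_ss) e^(−a t).
C(37.20) = 2.13320 + (-2.13320)·e^(−0.0449648·37.20) = 2.13320 + (-2.13320)·0.187741 = 1.73271 g/L.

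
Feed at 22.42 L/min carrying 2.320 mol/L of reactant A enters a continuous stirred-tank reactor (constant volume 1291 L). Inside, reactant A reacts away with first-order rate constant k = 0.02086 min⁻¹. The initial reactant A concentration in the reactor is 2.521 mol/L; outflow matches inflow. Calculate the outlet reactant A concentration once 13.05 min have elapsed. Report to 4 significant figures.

Accumulation = in − out − consumed: V dC/dt = Q C_in − Q C − k V C.
This is linear with rate a = Q/V + k = 0.0382264 min⁻¹.
C_ss = Q C_in/(Q + kV) = 1.05398 mol/L; C(t) = C_ss + (C₀ − C_ss) e^(−a t).
C(13.05) = 1.05398 + (1.46702)·e^(−0.0382264·13.05) = 1.05398 + (1.46702)·0.607226 = 1.94479 mol/L.

1.945 mol/L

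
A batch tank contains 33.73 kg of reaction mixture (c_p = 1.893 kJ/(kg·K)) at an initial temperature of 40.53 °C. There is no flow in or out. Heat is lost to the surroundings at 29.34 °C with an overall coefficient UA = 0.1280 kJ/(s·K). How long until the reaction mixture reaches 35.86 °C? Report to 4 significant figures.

269.4 s

Lumped-capacitance energy balance: M c_p dT/dt = UA(T_amb − T).
τ = M c_p/UA = 498.835 s; T_ss = T_amb = 29.3400 °C.
T(t) = T_ss + (T₀ − T_ss)e^(−t/τ); set T = 35.86:
t = −τ ln[(T − T_ss)/(T₀ − T_ss)] = −498.835 · ln(0.582663) = 269.444 s.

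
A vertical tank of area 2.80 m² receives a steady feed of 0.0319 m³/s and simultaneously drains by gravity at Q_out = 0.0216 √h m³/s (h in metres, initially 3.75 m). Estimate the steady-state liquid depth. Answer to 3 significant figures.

2.18 m

Level balance: A dh/dt = 0.0319 − 0.0216 √h. Setting dh/dt = 0:
Q_in = 0.0216 √h_ss ⇒ √h_ss = 0.0319/0.0216 = 1.4769.
h_ss = 1.4769² = 2.1811 m. (Since h₀ = 3.75 m > h_ss, the level will fall toward this value.)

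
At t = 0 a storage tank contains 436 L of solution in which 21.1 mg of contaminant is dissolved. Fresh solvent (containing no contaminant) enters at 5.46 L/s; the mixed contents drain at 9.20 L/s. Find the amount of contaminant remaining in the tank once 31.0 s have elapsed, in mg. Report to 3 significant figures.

Total volume: dV/dt = Q_in − Q_out = -3.7400 L/s, so V(t) = 436 − 3.7400 t and V(31.0) = 320.06 L.
Species balance (pure solvent in): dm/dt = −Q_out · m/V(t).
Separate: dm/m = −Q_out dt/V(t) ⇒ ln(m/m₀) = −(Q_out/(Q_in−Q_out)) ln(V/V₀).
m = m₀ (V₀/V)^(Q_out/(Q_in−Q_out)) = 21.1 × (436/320.06)^(-2.4599) = 9.8635 mg.

9.86 mg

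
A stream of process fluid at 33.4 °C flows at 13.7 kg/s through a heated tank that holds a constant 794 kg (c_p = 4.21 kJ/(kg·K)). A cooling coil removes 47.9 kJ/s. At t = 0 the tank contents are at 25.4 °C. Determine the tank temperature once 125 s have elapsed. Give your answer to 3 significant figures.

M c_p dT/dt = ṁ c_p (T_in − T) − Q̇.
τ = M/ṁ = 57.956 s; T_ss = T_in − Q̇/(ṁ c_p) = 33.4 − 47.9/(13.7·4.21) = 32.570 °C.
This is linear first-order; T(t) = T_ss + (T₀ − T_ss) e^(−t/τ).
T(125) = 32.570 + (-7.1695)·e^(−125/57.956) = 32.570 + (-7.1695)·0.11569 = 31.740 °C.

31.7 °C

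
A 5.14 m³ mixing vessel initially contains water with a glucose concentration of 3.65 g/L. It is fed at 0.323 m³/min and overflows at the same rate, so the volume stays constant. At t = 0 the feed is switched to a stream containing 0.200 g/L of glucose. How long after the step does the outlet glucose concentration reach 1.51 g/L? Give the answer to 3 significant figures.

Accumulation = in − out for the solute gives V dC/dt = Q(C_in − C), so τ = V/Q = 15.913 min.
C(t) = C_in + (C₀ − C_in) e^(−t/τ). Set C = 1.51 and solve for t:
e^(−t/τ) = (C − C_in)/(C₀ − C_in) = (1.51 − 0.200)/(3.65 − 0.200) = 0.37971
t = −τ ln(…) = 15.913 × 0.96835 = 15.410 min.

15.4 min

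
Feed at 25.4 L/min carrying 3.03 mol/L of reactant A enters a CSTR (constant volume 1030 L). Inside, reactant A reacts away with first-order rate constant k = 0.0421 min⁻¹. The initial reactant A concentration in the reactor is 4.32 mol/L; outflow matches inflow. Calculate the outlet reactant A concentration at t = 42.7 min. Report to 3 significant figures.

V dC/dt = Q(C_in − C) − k V C.
dC/dt = (Q/V) C_in − (Q/V + k) C; effective rate a = Q/V + k = 0.024660 + 0.0421 = 0.066760 min⁻¹.
C_ss = Q C_in/(Q + kV) = 1.1192 mol/L; C(t) = C_ss + (C₀ − C_ss) e^(−a t).
C(42.7) = 1.1192 + (3.2008)·e^(−0.066760·42.7) = 1.1192 + (3.2008)·0.057806 = 1.3043 mol/L.

1.30 mol/L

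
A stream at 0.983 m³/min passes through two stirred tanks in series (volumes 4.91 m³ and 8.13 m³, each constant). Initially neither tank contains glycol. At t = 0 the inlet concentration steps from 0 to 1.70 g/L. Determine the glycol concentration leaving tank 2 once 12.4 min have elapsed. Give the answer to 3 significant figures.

0.958 g/L

Species balance on tank i: dCᵢ/dt = (Cᵢ₋₁ − Cᵢ)/τᵢ with τᵢ = Vᵢ/Q.
τ₁ = 4.91/0.983 = 4.9949 min; τ₂ = 8.13/0.983 = 8.2706 min.
Solving the cascade with C₁(0)=C₂(0)=0 gives C₂(t) = C_in[1 − (τ₁ e^(−t/τ₁) − τ₂ e^(−t/τ₂))/(τ₁ − τ₂)].
At t = 12.4: e^(−t/τ₁) = 0.083532, e^(−t/τ₂) = 0.22329.
C₂ = 1.70·[1 − (4.9949·0.083532 − 8.2706·0.22329)/(-3.2757)] = 1.70·0.56360 = 0.95812 g/L.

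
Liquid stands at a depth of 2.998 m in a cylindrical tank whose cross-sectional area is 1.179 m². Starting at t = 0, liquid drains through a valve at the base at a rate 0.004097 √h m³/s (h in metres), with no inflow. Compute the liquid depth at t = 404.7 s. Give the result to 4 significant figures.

A dh/dt = −Q_out = −0.004097 √h.
Separate and integrate: 2(√h − √h₀) = −(0.004097/A) t.
√h = √2.998 − 0.004097·404.7/(2·1.179) = 1.73147 − 0.703162 = 1.02831.
h = 1.02831² = 1.05742 m.

1.057 m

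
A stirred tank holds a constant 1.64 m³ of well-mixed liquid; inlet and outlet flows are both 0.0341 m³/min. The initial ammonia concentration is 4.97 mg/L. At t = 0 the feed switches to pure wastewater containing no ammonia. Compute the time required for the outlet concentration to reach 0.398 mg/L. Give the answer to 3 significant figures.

Accumulation = in − out for the solute gives V dC/dt = Q(C_in − C), so τ = V/Q = 48.094 min.
C(t) = C_in + (C₀ − C_in) e^(−t/τ). Set C = 0.398 and solve for t:
e^(−t/τ) = (C − C_in)/(C₀ − C_in) = (0.398 − 0)/(4.97 − 0) = 0.080080
t = −τ ln(…) = 48.094 × 2.5247 = 121.42 min.

121 min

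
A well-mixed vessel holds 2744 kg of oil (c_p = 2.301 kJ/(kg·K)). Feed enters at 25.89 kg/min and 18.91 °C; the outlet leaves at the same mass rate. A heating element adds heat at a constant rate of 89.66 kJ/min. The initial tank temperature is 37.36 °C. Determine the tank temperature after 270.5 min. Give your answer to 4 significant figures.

First-law balance (no shaft work): M c_p dT/dt = ṁ c_p (T_in − T) + 89.66.
τ = M/ṁ = 105.987 min; T_ss = T_in + Q̇/(ṁ c_p) = 18.91 + 89.66/(25.89·2.301) = 20.4150 °C.
Solution: T(t) = T_ss + (T₀ − T_ss) e^(−t/τ).
T(270.5) = 20.4150 + (16.9450)·e^(−270.5/105.987) = 20.4150 + (16.9450)·0.0779098 = 21.7352 °C.

21.74 °C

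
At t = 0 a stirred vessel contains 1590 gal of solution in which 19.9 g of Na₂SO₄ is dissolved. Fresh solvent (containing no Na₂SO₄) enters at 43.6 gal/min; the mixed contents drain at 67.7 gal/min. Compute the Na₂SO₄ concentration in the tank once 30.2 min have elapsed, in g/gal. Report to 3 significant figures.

0.00414 g/gal

Let m(t) be the amount of Na₂SO₄. Volume: V(t) = V₀ + (Q_in − Q_out) t = 1590 − 24.100 t; V(30.2) = 862.18 gal.
Solute balance: dm/dt = 0 − Q_out C = −Q_out m/V(t).
Separate: dm/m = −Q_out dt/V(t) ⇒ ln(m/m₀) = −(Q_out/(Q_in−Q_out)) ln(V/V₀).
m = m₀ (V₀/V)^(Q_out/(Q_in−Q_out)) = 19.9 × (1590/862.18)^(-2.8091) = 3.5661 g.
C = m/V = 3.5661/862.18 = 0.0041361 g/gal.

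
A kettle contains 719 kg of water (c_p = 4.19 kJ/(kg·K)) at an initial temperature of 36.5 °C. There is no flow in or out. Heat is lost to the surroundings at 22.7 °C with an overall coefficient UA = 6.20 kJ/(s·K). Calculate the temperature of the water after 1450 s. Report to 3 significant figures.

23.4 °C

Unsteady energy balance on the tank contents: M c_p dT/dt = −UA(T − T_amb).
dT/dt = (T_ss − T)/τ with T_ss = T_amb = 22.700 °C, τ = M c_p/UA = 719·4.19/6.20 = 485.90 s.
T approaches T_ss exponentially: T(t) = T_ss + (T₀ − T_ss) e^(−t/τ).
T(1450) = 22.700 + (13.800)·0.050584 = 23.398 °C.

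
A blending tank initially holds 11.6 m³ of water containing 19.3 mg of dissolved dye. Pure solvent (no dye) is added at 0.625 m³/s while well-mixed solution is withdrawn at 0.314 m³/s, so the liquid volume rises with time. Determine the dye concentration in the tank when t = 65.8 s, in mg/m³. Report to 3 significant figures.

0.216 mg/m³

Total volume: dV/dt = Q_in − Q_out = 0.31100 m³/s, so V(t) = 11.6 + 0.31100 t and V(65.8) = 32.064 m³.
No dye enters, so dm/dt = −Q_out · (m/V).
dm/m = −Q_out dt/(V₀ + 0.31100 t); integrating gives ln(m/m₀) = −(Q_out/(Q_in−Q_out)) ln(V/V₀).
m = m₀ (V₀/V)^(Q_out/(Q_in−Q_out)) = 19.3 × (11.6/32.064)^(1.0096) = 6.9142 mg.
C = m/V = 6.9142/32.064 = 0.21564 mg/m³.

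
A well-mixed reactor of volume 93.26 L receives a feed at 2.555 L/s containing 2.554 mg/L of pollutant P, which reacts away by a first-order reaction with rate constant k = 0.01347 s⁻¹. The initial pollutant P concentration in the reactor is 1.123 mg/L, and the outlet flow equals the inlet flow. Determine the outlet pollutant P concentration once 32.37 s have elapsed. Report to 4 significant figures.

1.555 mg/L

Species balance: V dC/dt = Q C_in − Q C − k V C.
This is linear with rate a = Q/V + k = 0.0408665 s⁻¹.
C_ss = Q C_in/(Q + kV) = 1.71218 mg/L; C(t) = C_ss + (C₀ − C_ss) e^(−a t).
C(32.37) = 1.71218 + (-0.589177)·e^(−0.0408665·32.37) = 1.71218 + (-0.589177)·0.266375 = 1.55523 mg/L.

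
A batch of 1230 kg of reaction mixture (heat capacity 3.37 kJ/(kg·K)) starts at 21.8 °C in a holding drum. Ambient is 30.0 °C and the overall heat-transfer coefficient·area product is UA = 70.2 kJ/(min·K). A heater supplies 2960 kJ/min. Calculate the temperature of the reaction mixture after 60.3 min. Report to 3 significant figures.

Lumped-capacitance energy balance: M c_p dT/dt = UA(T_amb − T) + Q̇.
dT/dt = (T_ss − T)/τ with T_ss = T_amb + Q̇/UA = 30.0 + 2960/70.2 = 72.165 °C, τ = M c_p/UA = 1230·3.37/70.2 = 59.047 min.
This is linear first-order; T(t) = T_ss + (T₀ − T_ss) e^(−t/τ).
T(60.3) = 72.165 + (-50.365)·0.36016 = 54.026 °C.

54.0 °C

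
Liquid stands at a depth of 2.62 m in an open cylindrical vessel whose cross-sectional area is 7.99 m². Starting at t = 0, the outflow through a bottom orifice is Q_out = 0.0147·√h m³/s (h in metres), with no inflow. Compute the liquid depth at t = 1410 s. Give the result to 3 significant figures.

A dh/dt = −Q_out = −0.0147 √h.
∫ h^(−1/2) dh = −(0.0147/A) ∫ dt, giving 2√h = 2√h₀ − (0.0147/A) t.
√h = √2.62 − 0.0147·1410/(2·7.99) = 1.6186 − 1.2971 = 0.32158.
h = 0.32158² = 0.10342 m.

0.103 m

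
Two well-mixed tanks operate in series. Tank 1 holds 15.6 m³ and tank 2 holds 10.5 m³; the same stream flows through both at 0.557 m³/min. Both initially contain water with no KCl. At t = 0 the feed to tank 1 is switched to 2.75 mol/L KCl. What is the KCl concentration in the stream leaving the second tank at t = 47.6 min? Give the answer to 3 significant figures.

Species balance on tank i: dCᵢ/dt = (Cᵢ₋₁ − Cᵢ)/τᵢ with τᵢ = Vᵢ/Q.
τ₁ = 15.6/0.557 = 28.007 min; τ₂ = 10.5/0.557 = 18.851 min.
Solving the cascade with C₁(0)=C₂(0)=0 gives C₂(t) = C_in[1 − (τ₁ e^(−t/τ₁) − τ₂ e^(−t/τ₂))/(τ₁ − τ₂)].
At t = 47.6: e^(−t/τ₁) = 0.18276, e^(−t/τ₂) = 0.080053.
C₂ = 2.75·[1 − (28.007·0.18276 − 18.851·0.080053)/(9.1562)] = 2.75·0.60577 = 1.6659 mol/L.

1.67 mol/L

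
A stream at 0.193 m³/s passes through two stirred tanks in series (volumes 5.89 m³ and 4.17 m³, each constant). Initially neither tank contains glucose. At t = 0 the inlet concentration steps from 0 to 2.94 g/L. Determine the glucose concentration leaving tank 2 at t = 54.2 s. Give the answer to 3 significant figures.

1.82 g/L

Species balance on tank i: dCᵢ/dt = (Cᵢ₋₁ − Cᵢ)/τᵢ with τᵢ = Vᵢ/Q.
τ₁ = 5.89/0.193 = 30.518 s; τ₂ = 4.17/0.193 = 21.606 s.
Solving the cascade with C₁(0)=C₂(0)=0 gives C₂(t) = C_in[1 − (τ₁ e^(−t/τ₁) − τ₂ e^(−t/τ₂))/(τ₁ − τ₂)].
At t = 54.2: e^(−t/τ₁) = 0.16932, e^(−t/τ₂) = 0.081387.
C₂ = 2.94·[1 − (30.518·0.16932 − 21.606·0.081387)/(8.9119)] = 2.94·0.61751 = 1.8155 g/L.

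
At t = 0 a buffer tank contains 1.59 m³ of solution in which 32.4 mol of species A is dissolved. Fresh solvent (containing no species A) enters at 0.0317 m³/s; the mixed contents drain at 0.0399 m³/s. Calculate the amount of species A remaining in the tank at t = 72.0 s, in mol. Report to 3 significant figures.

3.39 mol

Total volume: dV/dt = Q_in − Q_out = -0.0082000 m³/s, so V(t) = 1.59 − 0.0082000 t and V(72.0) = 0.99960 m³.
Solute balance: dm/dt = 0 − Q_out C = −Q_out m/V(t).
Separate: dm/m = −Q_out dt/V(t) ⇒ ln(m/m₀) = −(Q_out/(Q_in−Q_out)) ln(V/V₀).
m = m₀ (V₀/V)^(Q_out/(Q_in−Q_out)) = 32.4 × (1.59/0.99960)^(-4.8659) = 3.3863 mol.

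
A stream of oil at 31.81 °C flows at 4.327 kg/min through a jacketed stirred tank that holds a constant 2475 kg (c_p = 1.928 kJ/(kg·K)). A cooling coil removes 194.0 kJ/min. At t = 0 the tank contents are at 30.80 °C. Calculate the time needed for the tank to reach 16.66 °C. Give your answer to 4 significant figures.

577.5 min

Heat balance on the well-mixed liquid: M c_p dT/dt = ṁ c_p (T_in − T) − 194.0.
τ = M/ṁ = 571.990 min; T_ss = T_in − Q̇/(ṁ c_p) = 8.55546 °C.
T(t) = T_ss + (T₀ − T_ss) e^(−t/τ). Set T = 16.66:
e^(−t/τ) = (16.66 − 8.55546)/(30.80 − 8.55546) = 0.364338
t = −571.990 · ln(0.364338) = 577.522 min.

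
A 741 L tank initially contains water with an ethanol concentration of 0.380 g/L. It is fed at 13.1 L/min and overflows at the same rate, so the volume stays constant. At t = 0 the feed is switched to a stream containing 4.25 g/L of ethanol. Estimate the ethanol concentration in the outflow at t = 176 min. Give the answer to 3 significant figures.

Mass balance on the solute (V constant): V dC/dt = Q(C_in − C).
Rewrite as dC/dt + C/τ = C_in/τ, τ = V/Q = 56.565 min.
Solution: C(t) = C_in + (C₀ − C_in) e^(−t/τ).
C(176) = 4.25 + (0.380 − 4.25)·e^(−176/56.565) = 4.25 + (-3.8700)·0.044535 = 4.0776 g/L.

4.08 g/L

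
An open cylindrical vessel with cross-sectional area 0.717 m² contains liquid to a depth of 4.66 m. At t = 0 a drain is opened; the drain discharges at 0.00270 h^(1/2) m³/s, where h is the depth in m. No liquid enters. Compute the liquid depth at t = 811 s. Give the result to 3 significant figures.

0.399 m

A dh/dt = −Q_out = −0.00270 √h.
Separate and integrate: 2(√h − √h₀) = −(0.00270/A) t.
√h = √4.66 − 0.00270·811/(2·0.717) = 2.1587 − 1.5270 = 0.63172.
h = 0.63172² = 0.39906 m.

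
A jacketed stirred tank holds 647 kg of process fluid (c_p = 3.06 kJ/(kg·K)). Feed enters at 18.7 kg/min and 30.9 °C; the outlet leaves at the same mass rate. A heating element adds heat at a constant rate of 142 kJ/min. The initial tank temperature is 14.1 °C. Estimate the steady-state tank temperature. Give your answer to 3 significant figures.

33.4 °C

Unsteady energy balance on the tank contents: M c_p dT/dt = ṁ c_p (T_in − T) + 142.
At steady state dT/dt = 0 ⇒ T_ss = T_in + Q̇/(ṁ c_p) = 30.9 + 142/(18.7·3.06) = 33.382 °C.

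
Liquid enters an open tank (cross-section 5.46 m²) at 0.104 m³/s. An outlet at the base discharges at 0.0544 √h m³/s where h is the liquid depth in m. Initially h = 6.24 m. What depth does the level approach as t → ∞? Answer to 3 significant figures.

Level balance: A dh/dt = 0.104 − 0.0544 √h. Setting dh/dt = 0:
Q_in = 0.0544 √h_ss ⇒ √h_ss = 0.104/0.0544 = 1.9118.
h_ss = 1.9118² = 3.6548 m. (Since h₀ = 6.24 m > h_ss, the level will fall toward this value.)

3.65 m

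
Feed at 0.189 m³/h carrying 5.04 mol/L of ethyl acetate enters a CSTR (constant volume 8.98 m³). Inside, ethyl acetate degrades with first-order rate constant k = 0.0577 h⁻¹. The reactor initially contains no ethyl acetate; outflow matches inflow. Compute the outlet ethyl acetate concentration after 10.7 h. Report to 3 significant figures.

0.767 mol/L

Accumulation = in − out − consumed: V dC/dt = Q C_in − Q C − k V C.
dC/dt = (Q/V) C_in − (Q/V + k) C; effective rate a = Q/V + k = 0.021047 + 0.0577 = 0.078747 h⁻¹.
C_ss = Q C_in/(Q + kV) = 1.3470 mol/L; C(t) = C_ss + (C₀ − C_ss) e^(−a t).
C(10.7) = 1.3470 + (-1.3470)·e^(−0.078747·10.7) = 1.3470 + (-1.3470)·0.43059 = 0.76702 mol/L.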